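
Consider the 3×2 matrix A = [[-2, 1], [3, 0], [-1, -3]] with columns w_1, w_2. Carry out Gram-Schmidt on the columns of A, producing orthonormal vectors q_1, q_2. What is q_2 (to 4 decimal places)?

q_2 = (0.3627, -0.0680, -0.9294)

w_1 = (-2, 3, -1); ‖w_1‖ = 3.7417, so q_1 = (-0.5345, 0.8018, -0.2673).
q_1·w_2 = (-0.5345)·1 + 0.8018·0 + (-0.2673)·(-3) = 0.2673.
u_2 = w_2 − 0.2673·q_1 = (1.1429, -0.2143, -2.9286).
‖u_2‖ = 3.1510, so q_2 = (0.3627, -0.0680, -0.9294).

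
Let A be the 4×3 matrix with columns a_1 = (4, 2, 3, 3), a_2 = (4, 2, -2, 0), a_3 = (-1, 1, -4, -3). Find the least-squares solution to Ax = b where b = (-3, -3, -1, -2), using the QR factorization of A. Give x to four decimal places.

e_1 = a_1/‖a_1‖ = (4, 2, 3, 3)/6.1644 = (0.6489, 0.3244, 0.4867, 0.4867).
r_{12} = e_1·a_2 = 2.2711.
u_2 = a_2 − 2.2711·e_1 = (2.5263, 1.2632, -3.1053, -1.1053).
‖u_2‖ = 4.3407, so e_2 = (0.5820, 0.2910, -0.7154, -0.2546).
r_{13} = e_1·a_3 = -3.7311; r_{23} = e_2·a_3 = 3.3344.
u_3 = a_3 + 3.7311·e_1 − 3.3344·e_2 = (-0.5196, 1.2402, 0.2011, -0.3352).
‖u_3‖ = 1.4003, so e_3 = (-0.3710, 0.8857, 0.1436, -0.2394).
Qᵀb = (-4.3800, -1.3944, -1.2088).
Back-substitute: x_3 = -1.2088/1.4003 = -0.8632.
x_2 = (-1.3944 − 3.3344·(-0.8632))/4.3407 = 0.3419.
x_1 = (-4.3800 − 2.2711·0.3419 + 3.7311·(-0.8632))/6.1644 = -1.3590.

x = (-1.3590, 0.3419, -0.8632)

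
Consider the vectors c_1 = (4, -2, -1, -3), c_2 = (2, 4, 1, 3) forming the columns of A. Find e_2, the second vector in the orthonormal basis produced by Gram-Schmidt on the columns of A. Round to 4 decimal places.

c_1 = (4, -2, -1, -3); ‖c_1‖ = 5.4772, so e_1 = (0.7303, -0.3651, -0.1826, -0.5477).
e_1·c_2 = 0.7303·2 + (-0.3651)·4 + (-0.1826)·1 + (-0.5477)·3 = -1.8257.
u_2 = c_2 + 1.8257·e_1 = (3.3333, 3.3333, 0.6667, 2.0000).
‖u_2‖ = 5.1640, so e_2 = (0.6455, 0.6455, 0.1291, 0.3873).

e_2 = (0.6455, 0.6455, 0.1291, 0.3873)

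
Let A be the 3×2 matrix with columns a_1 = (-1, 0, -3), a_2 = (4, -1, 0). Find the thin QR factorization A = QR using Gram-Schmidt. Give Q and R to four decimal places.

a_1 = (-1, 0, -3); ‖a_1‖ = 3.1623, so e_1 = (-0.3162, 0.0000, -0.9487).
e_1·a_2 = (-0.3162)·4 + 0.0000·(-1) + (-0.9487)·0 = -1.2649.
u_2 = a_2 + 1.2649·e_1 = (3.6000, -1.0000, -1.2000).
‖u_2‖ = 3.9243, so e_2 = (0.9174, -0.2548, -0.3058).

Q = [[-0.3162, 0.9174], [0.0000, -0.2548], [-0.9487, -0.3058]], R = [[3.1623, -1.2649], [0.0000, 3.9243]]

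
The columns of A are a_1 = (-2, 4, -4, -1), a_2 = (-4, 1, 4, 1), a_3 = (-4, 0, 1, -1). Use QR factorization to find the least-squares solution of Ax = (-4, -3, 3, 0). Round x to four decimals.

a_1 = (-2, 4, -4, -1); ‖a_1‖ = 6.0828, so q_1 = (-0.3288, 0.6576, -0.6576, -0.1644).
q_1·a_2 = (-0.3288)·(-4) + 0.6576·1 + (-0.6576)·4 + (-0.1644)·1 = -0.8220.
u_2 = a_2 + 0.8220·q_1 = (-4.2703, 1.5405, 3.4595, 0.8649).
‖u_2‖ = 5.7727, so q_2 = (-0.7397, 0.2669, 0.5993, 0.1498).
q_1·a_3 = (-0.3288)·(-4) + 0.6576·0 + (-0.6576)·1 + (-0.1644)·(-1) = 0.8220; q_2·a_3 = (-0.7397)·(-4) + 0.2669·0 + 0.5993·1 + 0.1498·(-1) = 3.4084.
u_3 = a_3 − 0.8220·q_1 − 3.4084·q_2 = (-1.2084, -1.4501, -0.5020, -1.3755).
‖u_3‖ = 2.3890, so q_3 = (-0.5058, -0.6070, -0.2101, -0.5758).
Qᵀb = (-2.6304, 3.9562, 3.2139).
Back-substitute: x_3 = 3.2139/2.3890 = 1.3453.
x_2 = (3.9562 − 3.4084·1.3453)/5.7727 = -0.1090.
x_1 = (-2.6304 + 0.8220·(-0.1090) − 0.8220·1.3453)/6.0828 = -0.6290.

x = (-0.6290, -0.1090, 1.3453)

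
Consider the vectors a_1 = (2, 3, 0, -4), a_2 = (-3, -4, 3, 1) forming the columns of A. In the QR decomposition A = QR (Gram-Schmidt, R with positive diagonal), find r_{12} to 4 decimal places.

a_1 = (2, 3, 0, -4); ‖a_1‖ = 5.3852, so q_1 = (0.3714, 0.5571, 0.0000, -0.7428).
r_{12} = q_1·a_2 = -4.0853.

r_{12} = -4.0853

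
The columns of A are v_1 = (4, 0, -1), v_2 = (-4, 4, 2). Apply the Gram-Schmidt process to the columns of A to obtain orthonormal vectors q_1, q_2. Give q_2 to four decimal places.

q_2 = (0.0572, 0.9718, 0.2287)

v_1 = (4, 0, -1); ‖v_1‖ = 4.1231, so q_1 = (0.9701, 0.0000, -0.2425).
q_1·v_2 = 0.9701·(-4) + 0.0000·4 + (-0.2425)·2 = -4.3656.
u_2 = v_2 + 4.3656·q_1 = (0.2353, 4.0000, 0.9412).
‖u_2‖ = 4.1160, so q_2 = (0.0572, 0.9718, 0.2287).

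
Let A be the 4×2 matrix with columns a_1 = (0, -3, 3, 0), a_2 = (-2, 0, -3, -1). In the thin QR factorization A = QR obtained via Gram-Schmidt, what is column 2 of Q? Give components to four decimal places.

e_2 = (-0.6489, -0.4867, -0.4867, -0.3244)

a_1 = (0, -3, 3, 0); ‖a_1‖ = 4.2426, so e_1 = (0.0000, -0.7071, 0.7071, 0.0000).
e_1·a_2 = 0.0000·(-2) + (-0.7071)·0 + 0.7071·(-3) + 0.0000·(-1) = -2.1213.
u_2 = a_2 + 2.1213·e_1 = (-2.0000, -1.5000, -1.5000, -1.0000).
‖u_2‖ = 3.0822, so e_2 = (-0.6489, -0.4867, -0.4867, -0.3244).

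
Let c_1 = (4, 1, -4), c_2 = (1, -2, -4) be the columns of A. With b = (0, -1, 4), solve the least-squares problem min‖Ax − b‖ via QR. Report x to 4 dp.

c_1 = (4, 1, -4); ‖c_1‖ = 5.7446, so q_1 = (0.6963, 0.1741, -0.6963).
q_1·c_2 = 0.6963·1 + 0.1741·(-2) + (-0.6963)·(-4) = 3.1334.
u_2 = c_2 − 3.1334·q_1 = (-1.1818, -2.5455, -1.8182).
‖u_2‖ = 3.3439, so q_2 = (-0.3534, -0.7612, -0.5437).
Qᵀb = (-2.9593, -1.4137).
Back-substitute: x_2 = -1.4137/3.3439 = -0.4228.
x_1 = (-2.9593 − 3.1334·(-0.4228))/5.7446 = -0.2846.

x = (-0.2846, -0.4228)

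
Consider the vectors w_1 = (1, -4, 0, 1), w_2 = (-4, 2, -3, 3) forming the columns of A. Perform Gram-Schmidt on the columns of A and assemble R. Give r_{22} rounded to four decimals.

r_{22} = 5.7879

e_1 = w_1/‖w_1‖ = (1, -4, 0, 1)/4.2426 = (0.2357, -0.9428, 0.0000, 0.2357).
r_{12} = e_1·w_2 = -2.1213.
u_2 = w_2 + 2.1213·e_1 = (-3.5000, 0.0000, -3.0000, 3.5000).
r_{22} = ‖u_2‖ = 5.7879.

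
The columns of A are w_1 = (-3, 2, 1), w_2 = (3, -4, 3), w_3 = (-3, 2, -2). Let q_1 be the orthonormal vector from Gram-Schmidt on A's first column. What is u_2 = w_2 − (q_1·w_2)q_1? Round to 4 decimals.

q_1 = w_1/‖w_1‖ = (-3, 2, 1)/3.7417 = (-0.8018, 0.5345, 0.2673).
r_{12} = q_1·w_2 = -3.7417.
u_2 = w_2 + 3.7417·q_1 = (0.0000, -2.0000, 4.0000).

u_2 = (0.0000, -2.0000, 4.0000)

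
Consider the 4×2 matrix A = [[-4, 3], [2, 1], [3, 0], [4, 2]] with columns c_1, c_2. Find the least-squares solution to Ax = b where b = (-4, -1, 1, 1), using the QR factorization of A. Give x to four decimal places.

x = (0.4345, -0.7236)

q_1 = c_1/‖c_1‖ = (-4, 2, 3, 4)/6.7082 = (-0.5963, 0.2981, 0.4472, 0.5963).
r_{12} = q_1·c_2 = -0.2981.
u_2 = c_2 + 0.2981·q_1 = (2.8222, 1.0889, 0.1333, 2.1778).
‖u_2‖ = 3.7298, so q_2 = (0.7567, 0.2919, 0.0357, 0.5839).
Qᵀb = (3.1305, -2.6990).
Back-substitute: x_2 = -2.6990/3.7298 = -0.7236.
x_1 = (3.1305 + 0.2981·(-0.7236))/6.7082 = 0.4345.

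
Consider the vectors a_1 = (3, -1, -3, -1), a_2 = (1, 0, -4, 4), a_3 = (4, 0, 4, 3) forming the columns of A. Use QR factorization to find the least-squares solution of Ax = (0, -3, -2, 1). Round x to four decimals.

x = (0.2255, 0.2885, -0.1054)

a_1 = (3, -1, -3, -1); ‖a_1‖ = 4.4721, so q_1 = (0.6708, -0.2236, -0.6708, -0.2236).
q_1·a_2 = 0.6708·1 + (-0.2236)·0 + (-0.6708)·(-4) + (-0.2236)·4 = 2.4597.
u_2 = a_2 − 2.4597·q_1 = (-0.6500, 0.5500, -2.3500, 4.5500).
‖u_2‖ = 5.1913, so q_2 = (-0.1252, 0.1059, -0.4527, 0.8765).
q_1·a_3 = 0.6708·4 + (-0.2236)·0 + (-0.6708)·4 + (-0.2236)·3 = -0.6708; q_2·a_3 = (-0.1252)·4 + 0.1059·0 + (-0.4527)·4 + 0.8765·3 = 0.3178.
u_3 = a_3 + 0.6708·q_1 − 0.3178·q_2 = (4.4898, -0.1837, 3.6939, 2.5714).
‖u_3‖ = 6.3600, so q_3 = (0.7059, -0.0289, 0.5808, 0.4043).
Qᵀb = (1.7889, 1.4640, -0.6707).
Back-substitute: x_3 = -0.6707/6.3600 = -0.1054.
x_2 = (1.4640 − 0.3178·(-0.1054))/5.1913 = 0.2885.
x_1 = (1.7889 − 2.4597·0.2885 + 0.6708·(-0.1054))/4.4721 = 0.2255.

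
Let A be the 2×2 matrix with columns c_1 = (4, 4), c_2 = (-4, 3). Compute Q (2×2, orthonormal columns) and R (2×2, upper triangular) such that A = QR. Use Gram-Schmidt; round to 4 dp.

Q = [[0.7071, -0.7071], [0.7071, 0.7071]], R = [[5.6569, -0.7071], [0.0000, 4.9497]]

c_1 = (4, 4); ‖c_1‖ = 5.6569, so e_1 = (0.7071, 0.7071).
e_1·c_2 = 0.7071·(-4) + 0.7071·3 = -0.7071.
u_2 = c_2 + 0.7071·e_1 = (-3.5000, 3.5000).
‖u_2‖ = 4.9497, so e_2 = (-0.7071, 0.7071).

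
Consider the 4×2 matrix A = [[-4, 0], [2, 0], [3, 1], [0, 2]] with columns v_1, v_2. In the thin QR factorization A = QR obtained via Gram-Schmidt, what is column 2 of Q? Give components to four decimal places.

q_2 = (0.1911, -0.0955, 0.3185, 0.9235)

v_1 = (-4, 2, 3, 0); ‖v_1‖ = 5.3852, so q_1 = (-0.7428, 0.3714, 0.5571, 0.0000).
q_1·v_2 = (-0.7428)·0 + 0.3714·0 + 0.5571·1 + 0.0000·2 = 0.5571.
u_2 = v_2 − 0.5571·q_1 = (0.4138, -0.2069, 0.6897, 2.0000).
‖u_2‖ = 2.1656, so q_2 = (0.1911, -0.0955, 0.3185, 0.9235).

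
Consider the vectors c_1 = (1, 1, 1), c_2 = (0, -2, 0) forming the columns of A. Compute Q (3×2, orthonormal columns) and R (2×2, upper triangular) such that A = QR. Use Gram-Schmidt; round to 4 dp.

Q = [[0.5774, 0.4082], [0.5774, -0.8165], [0.5774, 0.4082]], R = [[1.7321, -1.1547], [0.0000, 1.6330]]

c_1 = (1, 1, 1); ‖c_1‖ = 1.7321, so q_1 = (0.5774, 0.5774, 0.5774).
q_1·c_2 = 0.5774·0 + 0.5774·(-2) + 0.5774·0 = -1.1547.
u_2 = c_2 + 1.1547·q_1 = (0.6667, -1.3333, 0.6667).
‖u_2‖ = 1.6330, so q_2 = (0.4082, -0.8165, 0.4082).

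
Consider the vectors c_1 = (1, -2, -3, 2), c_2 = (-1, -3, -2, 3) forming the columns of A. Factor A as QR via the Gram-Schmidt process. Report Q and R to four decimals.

Q = [[0.2357, -0.7379], [-0.4714, -0.4216], [-0.7071, 0.3162], [0.4714, 0.4216]], R = [[4.2426, 4.0069], [0.0000, 2.6352]]

q_1 = c_1/‖c_1‖ = (1, -2, -3, 2)/4.2426 = (0.2357, -0.4714, -0.7071, 0.4714).
r_{12} = q_1·c_2 = 4.0069.
u_2 = c_2 − 4.0069·q_1 = (-1.9444, -1.1111, 0.8333, 1.1111).
‖u_2‖ = 2.6352, so q_2 = (-0.7379, -0.4216, 0.3162, 0.4216).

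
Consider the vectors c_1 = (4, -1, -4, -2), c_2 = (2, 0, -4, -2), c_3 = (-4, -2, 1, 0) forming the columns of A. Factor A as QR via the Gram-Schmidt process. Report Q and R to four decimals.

c_1 = (4, -1, -4, -2); ‖c_1‖ = 6.0828, so q_1 = (0.6576, -0.1644, -0.6576, -0.3288).
q_1·c_2 = 0.6576·2 + (-0.1644)·0 + (-0.6576)·(-4) + (-0.3288)·(-2) = 4.6032.
u_2 = c_2 − 4.6032·q_1 = (-1.0270, 0.7568, -0.9730, -0.4865).
‖u_2‖ = 1.6765, so q_2 = (-0.6126, 0.4514, -0.5803, -0.2902).
q_1·c_3 = 0.6576·(-4) + (-0.1644)·(-2) + (-0.6576)·1 + (-0.3288)·0 = -2.9592; q_2·c_3 = (-0.6126)·(-4) + 0.4514·(-2) + (-0.5803)·1 + (-0.2902)·0 = 0.9672.
u_3 = c_3 + 2.9592·q_1 − 0.9672·q_2 = (-1.4615, -2.9231, -0.3846, -0.6923).
‖u_3‖ = 3.3627, so q_3 = (-0.4346, -0.8693, -0.1144, -0.2059).

Q = [[0.6576, -0.6126, -0.4346], [-0.1644, 0.4514, -0.8693], [-0.6576, -0.5803, -0.1144], [-0.3288, -0.2902, -0.2059]], R = [[6.0828, 4.6032, -2.9592], [0.0000, 1.6765, 0.9672], [0.0000, 0.0000, 3.3627]]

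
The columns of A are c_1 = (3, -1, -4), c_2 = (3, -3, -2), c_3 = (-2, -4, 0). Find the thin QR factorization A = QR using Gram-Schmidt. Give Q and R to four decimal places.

Q = [[0.5883, 0.2692, -0.7625], [-0.1961, -0.8673, -0.4575], [-0.7845, 0.4187, -0.4575]], R = [[5.0990, 3.9223, -0.3922], [0.0000, 2.5720, 2.9309], [0.0000, 0.0000, 3.3550]]

c_1 = (3, -1, -4); ‖c_1‖ = 5.0990, so e_1 = (0.5883, -0.1961, -0.7845).
e_1·c_2 = 0.5883·3 + (-0.1961)·(-3) + (-0.7845)·(-2) = 3.9223.
u_2 = c_2 − 3.9223·e_1 = (0.6923, -2.2308, 1.0769).
‖u_2‖ = 2.5720, so e_2 = (0.2692, -0.8673, 0.4187).
e_1·c_3 = 0.5883·(-2) + (-0.1961)·(-4) + (-0.7845)·0 = -0.3922; e_2·c_3 = 0.2692·(-2) + (-0.8673)·(-4) + 0.4187·0 = 2.9309.
u_3 = c_3 + 0.3922·e_1 − 2.9309·e_2 = (-2.5581, -1.5349, -1.5349).
‖u_3‖ = 3.3550, so e_3 = (-0.7625, -0.4575, -0.4575).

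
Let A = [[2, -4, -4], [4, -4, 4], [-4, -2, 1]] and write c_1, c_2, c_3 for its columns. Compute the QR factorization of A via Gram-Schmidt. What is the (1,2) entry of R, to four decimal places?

c_1 = (2, 4, -4); ‖c_1‖ = 6.0000, so e_1 = (0.3333, 0.6667, -0.6667).
r_{12} = e_1·c_2 = -2.6667.

r_{12} = -2.6667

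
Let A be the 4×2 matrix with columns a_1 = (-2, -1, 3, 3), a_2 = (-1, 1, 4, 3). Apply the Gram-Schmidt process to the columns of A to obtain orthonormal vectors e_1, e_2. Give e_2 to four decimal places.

e_2 = (0.3741, 0.8017, 0.4632, 0.0534)

a_1 = (-2, -1, 3, 3); ‖a_1‖ = 4.7958, so e_1 = (-0.4170, -0.2085, 0.6255, 0.6255).
e_1·a_2 = (-0.4170)·(-1) + (-0.2085)·1 + 0.6255·4 + 0.6255·3 = 4.5873.
u_2 = a_2 − 4.5873·e_1 = (0.9130, 1.9565, 1.1304, 0.1304).
‖u_2‖ = 2.4406, so e_2 = (0.3741, 0.8017, 0.4632, 0.0534).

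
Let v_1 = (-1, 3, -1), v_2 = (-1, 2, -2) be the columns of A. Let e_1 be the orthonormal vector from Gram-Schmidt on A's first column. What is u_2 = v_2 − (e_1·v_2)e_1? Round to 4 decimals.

u_2 = (-0.1818, -0.4545, -1.1818)

e_1 = v_1/‖v_1‖ = (-1, 3, -1)/3.3166 = (-0.3015, 0.9045, -0.3015).
r_{12} = e_1·v_2 = 2.7136.
u_2 = v_2 − 2.7136·e_1 = (-0.1818, -0.4545, -1.1818).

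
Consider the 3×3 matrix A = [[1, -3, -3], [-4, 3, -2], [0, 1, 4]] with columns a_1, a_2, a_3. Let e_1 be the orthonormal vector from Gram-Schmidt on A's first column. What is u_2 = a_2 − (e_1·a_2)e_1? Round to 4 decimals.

e_1 = a_1/‖a_1‖ = (1, -4, 0)/4.1231 = (0.2425, -0.9701, 0.0000).
r_{12} = e_1·a_2 = -3.6380.
u_2 = a_2 + 3.6380·e_1 = (-2.1176, -0.5294, 1.0000).

u_2 = (-2.1176, -0.5294, 1.0000)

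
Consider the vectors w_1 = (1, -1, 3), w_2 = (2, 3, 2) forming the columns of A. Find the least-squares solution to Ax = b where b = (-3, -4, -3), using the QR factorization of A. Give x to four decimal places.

x = (-0.0988, -1.3827)

w_1 = (1, -1, 3); ‖w_1‖ = 3.3166, so q_1 = (0.3015, -0.3015, 0.9045).
q_1·w_2 = 0.3015·2 + (-0.3015)·3 + 0.9045·2 = 1.5076.
u_2 = w_2 − 1.5076·q_1 = (1.5455, 3.4545, 0.6364).
‖u_2‖ = 3.8376, so q_2 = (0.4027, 0.9002, 0.1658).
Qᵀb = (-2.4121, -5.3063).
Back-substitute: x_2 = -5.3063/3.8376 = -1.3827.
x_1 = (-2.4121 − 1.5076·(-1.3827))/3.3166 = -0.0988.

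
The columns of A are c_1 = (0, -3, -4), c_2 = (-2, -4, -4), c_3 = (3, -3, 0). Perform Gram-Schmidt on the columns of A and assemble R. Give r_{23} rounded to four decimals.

r_{23} = -1.8941

c_1 = (0, -3, -4); ‖c_1‖ = 5.0000, so e_1 = (0.0000, -0.6000, -0.8000).
e_1·c_2 = 0.0000·(-2) + (-0.6000)·(-4) + (-0.8000)·(-4) = 5.6000.
u_2 = c_2 − 5.6000·e_1 = (-2.0000, -0.6400, 0.4800).
‖u_2‖ = 2.1541, so e_2 = (-0.9285, -0.2971, 0.2228).
r_{23} = e_2·c_3 = -1.8941.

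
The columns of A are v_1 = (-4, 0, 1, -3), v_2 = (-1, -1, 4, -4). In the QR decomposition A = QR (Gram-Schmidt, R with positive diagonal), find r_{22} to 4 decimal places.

v_1 = (-4, 0, 1, -3); ‖v_1‖ = 5.0990, so e_1 = (-0.7845, 0.0000, 0.1961, -0.5883).
e_1·v_2 = (-0.7845)·(-1) + 0.0000·(-1) + 0.1961·4 + (-0.5883)·(-4) = 3.9223.
u_2 = v_2 − 3.9223·e_1 = (2.0769, -1.0000, 3.2308, -1.6923).
r_{22} = ‖u_2‖ = 4.3146.

r_{22} = 4.3146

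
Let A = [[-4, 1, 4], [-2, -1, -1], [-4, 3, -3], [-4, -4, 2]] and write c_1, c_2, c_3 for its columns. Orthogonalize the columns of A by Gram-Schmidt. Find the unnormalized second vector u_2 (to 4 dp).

u_2 = (1.1538, -0.9231, 3.1538, -3.8462)

e_1 = c_1/‖c_1‖ = (-4, -2, -4, -4)/7.2111 = (-0.5547, -0.2774, -0.5547, -0.5547).
r_{12} = e_1·c_2 = 0.2774.
u_2 = c_2 − 0.2774·e_1 = (1.1538, -0.9231, 3.1538, -3.8462).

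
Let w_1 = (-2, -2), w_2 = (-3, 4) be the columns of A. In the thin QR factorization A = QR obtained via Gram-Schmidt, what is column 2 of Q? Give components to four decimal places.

e_1 = w_1/‖w_1‖ = (-2, -2)/2.8284 = (-0.7071, -0.7071).
r_{12} = e_1·w_2 = -0.7071.
u_2 = w_2 + 0.7071·e_1 = (-3.5000, 3.5000).
‖u_2‖ = 4.9497, so e_2 = (-0.7071, 0.7071).

e_2 = (-0.7071, 0.7071)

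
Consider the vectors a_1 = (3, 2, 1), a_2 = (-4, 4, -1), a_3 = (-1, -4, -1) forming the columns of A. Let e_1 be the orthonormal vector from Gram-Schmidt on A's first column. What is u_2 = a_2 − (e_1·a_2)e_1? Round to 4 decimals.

a_1 = (3, 2, 1); ‖a_1‖ = 3.7417, so e_1 = (0.8018, 0.5345, 0.2673).
e_1·a_2 = 0.8018·(-4) + 0.5345·4 + 0.2673·(-1) = -1.3363.
u_2 = a_2 + 1.3363·e_1 = (-2.9286, 4.7143, -0.6429).

u_2 = (-2.9286, 4.7143, -0.6429)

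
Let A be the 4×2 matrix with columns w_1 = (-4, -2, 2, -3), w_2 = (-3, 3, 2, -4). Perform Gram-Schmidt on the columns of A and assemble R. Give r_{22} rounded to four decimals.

w_1 = (-4, -2, 2, -3); ‖w_1‖ = 5.7446, so e_1 = (-0.6963, -0.3482, 0.3482, -0.5222).
e_1·w_2 = (-0.6963)·(-3) + (-0.3482)·3 + 0.3482·2 + (-0.5222)·(-4) = 3.8297.
u_2 = w_2 − 3.8297·e_1 = (-0.3333, 4.3333, 0.6667, -2.0000).
r_{22} = ‖u_2‖ = 4.8305.

r_{22} = 4.8305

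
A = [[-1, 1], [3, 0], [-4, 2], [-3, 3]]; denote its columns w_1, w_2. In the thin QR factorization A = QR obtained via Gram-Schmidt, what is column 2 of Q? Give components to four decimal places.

e_2 = (0.2230, 0.7084, -0.0262, 0.6691)

w_1 = (-1, 3, -4, -3); ‖w_1‖ = 5.9161, so e_1 = (-0.1690, 0.5071, -0.6761, -0.5071).
e_1·w_2 = (-0.1690)·1 + 0.5071·0 + (-0.6761)·2 + (-0.5071)·3 = -3.0426.
u_2 = w_2 + 3.0426·e_1 = (0.4857, 1.5429, -0.0571, 1.4571).
‖u_2‖ = 2.1778, so e_2 = (0.2230, 0.7084, -0.0262, 0.6691).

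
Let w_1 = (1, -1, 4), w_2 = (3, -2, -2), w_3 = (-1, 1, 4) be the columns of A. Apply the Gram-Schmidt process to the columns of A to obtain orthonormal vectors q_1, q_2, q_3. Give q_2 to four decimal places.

q_2 = (0.7796, -0.5334, -0.3282)

w_1 = (1, -1, 4); ‖w_1‖ = 4.2426, so q_1 = (0.2357, -0.2357, 0.9428).
q_1·w_2 = 0.2357·3 + (-0.2357)·(-2) + 0.9428·(-2) = -0.7071.
u_2 = w_2 + 0.7071·q_1 = (3.1667, -2.1667, -1.3333).
‖u_2‖ = 4.0620, so q_2 = (0.7796, -0.5334, -0.3282).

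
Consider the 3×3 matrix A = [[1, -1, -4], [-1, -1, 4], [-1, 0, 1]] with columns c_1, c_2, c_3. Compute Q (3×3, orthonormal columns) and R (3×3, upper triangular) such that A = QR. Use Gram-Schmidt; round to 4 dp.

c_1 = (1, -1, -1); ‖c_1‖ = 1.7321, so e_1 = (0.5774, -0.5774, -0.5774).
e_1·c_2 = 0.5774·(-1) + (-0.5774)·(-1) + (-0.5774)·0 = 0.0000.
u_2 = c_2 + 0.0000·e_1 = (-1.0000, -1.0000, 0.0000).
‖u_2‖ = 1.4142, so e_2 = (-0.7071, -0.7071, 0.0000).
e_1·c_3 = 0.5774·(-4) + (-0.5774)·4 + (-0.5774)·1 = -5.1962; e_2·c_3 = (-0.7071)·(-4) + (-0.7071)·4 + 0.0000·1 = 0.0000.
u_3 = c_3 + 5.1962·e_1 + 0.0000·e_2 = (-1.0000, 1.0000, -2.0000).
‖u_3‖ = 2.4495, so e_3 = (-0.4082, 0.4082, -0.8165).

Q = [[0.5774, -0.7071, -0.4082], [-0.5774, -0.7071, 0.4082], [-0.5774, 0.0000, -0.8165]], R = [[1.7321, 0.0000, -5.1962], [0.0000, 1.4142, 0.0000], [0.0000, 0.0000, 2.4495]]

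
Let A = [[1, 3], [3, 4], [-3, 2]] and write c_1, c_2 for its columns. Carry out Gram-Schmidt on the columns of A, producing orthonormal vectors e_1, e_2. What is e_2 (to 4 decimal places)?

e_2 = (0.5079, 0.5185, 0.6878)

c_1 = (1, 3, -3); ‖c_1‖ = 4.3589, so e_1 = (0.2294, 0.6882, -0.6882).
e_1·c_2 = 0.2294·3 + 0.6882·4 + (-0.6882)·2 = 2.0647.
u_2 = c_2 − 2.0647·e_1 = (2.5263, 2.5789, 3.4211).
‖u_2‖ = 4.9736, so e_2 = (0.5079, 0.5185, 0.6878).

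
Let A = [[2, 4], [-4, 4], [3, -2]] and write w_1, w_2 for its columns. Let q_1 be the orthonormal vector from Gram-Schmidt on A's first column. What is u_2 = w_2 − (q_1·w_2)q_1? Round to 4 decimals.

u_2 = (4.9655, 2.0690, -0.5517)

w_1 = (2, -4, 3); ‖w_1‖ = 5.3852, so q_1 = (0.3714, -0.7428, 0.5571).
q_1·w_2 = 0.3714·4 + (-0.7428)·4 + 0.5571·(-2) = -2.5997.
u_2 = w_2 + 2.5997·q_1 = (4.9655, 2.0690, -0.5517).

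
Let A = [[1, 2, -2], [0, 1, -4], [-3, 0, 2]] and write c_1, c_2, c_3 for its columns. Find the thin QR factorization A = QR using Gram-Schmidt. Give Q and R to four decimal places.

Q = [[0.3162, 0.8393, 0.4423], [0.0000, 0.4663, -0.8847], [-0.9487, 0.2798, 0.1474]], R = [[3.1623, 0.6325, -2.5298], [0.0000, 2.1448, -2.9840], [0.0000, 0.0000, 2.9488]]

q_1 = c_1/‖c_1‖ = (1, 0, -3)/3.1623 = (0.3162, 0.0000, -0.9487).
r_{12} = q_1·c_2 = 0.6325.
u_2 = c_2 − 0.6325·q_1 = (1.8000, 1.0000, 0.6000).
‖u_2‖ = 2.1448, so q_2 = (0.8393, 0.4663, 0.2798).
r_{13} = q_1·c_3 = -2.5298; r_{23} = q_2·c_3 = -2.9840.
u_3 = c_3 + 2.5298·q_1 + 2.9840·q_2 = (1.3043, -2.6087, 0.4348).
‖u_3‖ = 2.9488, so q_3 = (0.4423, -0.8847, 0.1474).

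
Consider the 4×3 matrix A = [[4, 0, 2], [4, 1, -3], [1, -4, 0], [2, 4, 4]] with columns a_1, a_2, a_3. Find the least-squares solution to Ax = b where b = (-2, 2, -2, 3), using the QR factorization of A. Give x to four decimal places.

a_1 = (4, 4, 1, 2); ‖a_1‖ = 6.0828, so e_1 = (0.6576, 0.6576, 0.1644, 0.3288).
e_1·a_2 = 0.6576·0 + 0.6576·1 + 0.1644·(-4) + 0.3288·4 = 1.3152.
u_2 = a_2 − 1.3152·e_1 = (-0.8649, 0.1351, -4.2162, 3.5676).
‖u_2‖ = 5.5920, so e_2 = (-0.1547, 0.0242, -0.7540, 0.6380).
e_1·a_3 = 0.6576·2 + 0.6576·(-3) + 0.1644·0 + 0.3288·4 = 0.6576; e_2·a_3 = (-0.1547)·2 + 0.0242·(-3) + (-0.7540)·0 + 0.6380·4 = 2.1701.
u_3 = a_3 − 0.6576·e_1 − 2.1701·e_2 = (1.9032, -3.4849, 1.5281, 2.3993).
‖u_3‖ = 4.8845, so e_3 = (0.3896, -0.7135, 0.3128, 0.4912).
Qᵀb = (0.6576, 3.7795, -1.3583).
Back-substitute: x_3 = -1.3583/4.8845 = -0.2781.
x_2 = (3.7795 − 2.1701·(-0.2781))/5.5920 = 0.7838.
x_1 = (0.6576 − 1.3152·0.7838 − 0.6576·(-0.2781))/6.0828 = -0.0313.

x = (-0.0313, 0.7838, -0.2781)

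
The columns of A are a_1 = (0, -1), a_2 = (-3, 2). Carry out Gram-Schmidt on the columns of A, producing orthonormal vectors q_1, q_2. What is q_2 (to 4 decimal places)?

a_1 = (0, -1); ‖a_1‖ = 1.0000, so q_1 = (0.0000, -1.0000).
q_1·a_2 = 0.0000·(-3) + (-1.0000)·2 = -2.0000.
u_2 = a_2 + 2.0000·q_1 = (-3.0000, 0.0000).
‖u_2‖ = 3.0000, so q_2 = (-1.0000, 0.0000).

q_2 = (-1.0000, 0.0000)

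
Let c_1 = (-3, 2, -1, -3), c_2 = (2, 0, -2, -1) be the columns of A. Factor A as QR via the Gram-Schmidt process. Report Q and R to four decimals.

Q = [[-0.6255, 0.6247], [0.4170, 0.0291], [-0.2085, -0.6828], [-0.6255, -0.3777]], R = [[4.7958, -0.2085], [0.0000, 2.9927]]

c_1 = (-3, 2, -1, -3); ‖c_1‖ = 4.7958, so e_1 = (-0.6255, 0.4170, -0.2085, -0.6255).
e_1·c_2 = (-0.6255)·2 + 0.4170·0 + (-0.2085)·(-2) + (-0.6255)·(-1) = -0.2085.
u_2 = c_2 + 0.2085·e_1 = (1.8696, 0.0870, -2.0435, -1.1304).
‖u_2‖ = 2.9927, so e_2 = (0.6247, 0.0291, -0.6828, -0.3777).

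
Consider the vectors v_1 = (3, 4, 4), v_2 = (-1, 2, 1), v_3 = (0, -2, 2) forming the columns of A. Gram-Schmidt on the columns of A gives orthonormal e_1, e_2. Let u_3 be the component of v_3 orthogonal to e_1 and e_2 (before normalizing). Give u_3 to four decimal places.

e_1 = v_1/‖v_1‖ = (3, 4, 4)/6.4031 = (0.4685, 0.6247, 0.6247).
r_{12} = e_1·v_2 = 1.4056.
u_2 = v_2 − 1.4056·e_1 = (-1.6585, 1.1220, 0.1220).
‖u_2‖ = 2.0061, so e_2 = (-0.8268, 0.5593, 0.0608).
r_{13} = e_1·v_3 = 0.0000; r_{23} = e_2·v_3 = -0.9970.
u_3 = v_3 + 0.0000·e_1 + 0.9970·e_2 = (-0.8242, -1.4424, 2.0606).

u_3 = (-0.8242, -1.4424, 2.0606)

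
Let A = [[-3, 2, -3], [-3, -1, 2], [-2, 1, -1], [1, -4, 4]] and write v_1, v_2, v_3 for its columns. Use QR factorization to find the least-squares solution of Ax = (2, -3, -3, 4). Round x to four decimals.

v_1 = (-3, -3, -2, 1); ‖v_1‖ = 4.7958, so q_1 = (-0.6255, -0.6255, -0.4170, 0.2085).
q_1·v_2 = (-0.6255)·2 + (-0.6255)·(-1) + (-0.4170)·1 + 0.2085·(-4) = -1.8766.
u_2 = v_2 + 1.8766·q_1 = (0.8261, -2.1739, 0.2174, -3.6087).
‖u_2‖ = 4.2986, so q_2 = (0.1922, -0.5057, 0.0506, -0.8395).
q_1·v_3 = (-0.6255)·(-3) + (-0.6255)·2 + (-0.4170)·(-1) + 0.2085·4 = 1.8766; q_2·v_3 = 0.1922·(-3) + (-0.5057)·2 + 0.0506·(-1) + (-0.8395)·4 = -4.9965.
u_3 = v_3 − 1.8766·q_1 + 4.9965·q_2 = (-0.8659, 0.6471, 0.0353, -0.5859).
‖u_3‖ = 1.2300, so q_3 = (-0.7040, 0.5261, 0.0287, -0.4763).
Qᵀb = (2.7107, -1.6082, -4.9775).
Back-substitute: x_3 = -4.9775/1.2300 = -4.0467.
x_2 = (-1.6082 + 4.9965·(-4.0467))/4.2986 = -5.0778.
x_1 = (2.7107 + 1.8766·(-5.0778) − 1.8766·(-4.0467))/4.7958 = 0.1617.

x = (0.1617, -5.0778, -4.0467)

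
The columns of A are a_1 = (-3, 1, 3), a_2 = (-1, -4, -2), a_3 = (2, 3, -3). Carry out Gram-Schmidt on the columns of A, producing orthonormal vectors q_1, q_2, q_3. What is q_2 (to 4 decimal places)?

q_1 = a_1/‖a_1‖ = (-3, 1, 3)/4.3589 = (-0.6882, 0.2294, 0.6882).
r_{12} = q_1·a_2 = -1.6059.
u_2 = a_2 + 1.6059·q_1 = (-2.1053, -3.6316, -0.8947).
‖u_2‖ = 4.2920, so q_2 = (-0.4905, -0.8461, -0.2085).

q_2 = (-0.4905, -0.8461, -0.2085)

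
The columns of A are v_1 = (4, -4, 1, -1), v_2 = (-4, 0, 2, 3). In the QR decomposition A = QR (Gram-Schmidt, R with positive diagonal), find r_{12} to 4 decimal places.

r_{12} = -2.9155

e_1 = v_1/‖v_1‖ = (4, -4, 1, -1)/5.8310 = (0.6860, -0.6860, 0.1715, -0.1715).
r_{12} = e_1·v_2 = -2.9155.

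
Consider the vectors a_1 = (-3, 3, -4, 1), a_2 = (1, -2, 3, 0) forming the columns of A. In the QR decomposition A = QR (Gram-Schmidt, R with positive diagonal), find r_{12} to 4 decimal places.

e_1 = a_1/‖a_1‖ = (-3, 3, -4, 1)/5.9161 = (-0.5071, 0.5071, -0.6761, 0.1690).
r_{12} = e_1·a_2 = -3.5496.

r_{12} = -3.5496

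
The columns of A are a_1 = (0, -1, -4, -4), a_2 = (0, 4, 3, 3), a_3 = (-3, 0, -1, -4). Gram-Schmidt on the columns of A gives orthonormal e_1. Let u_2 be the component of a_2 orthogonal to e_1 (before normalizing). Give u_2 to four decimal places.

u_2 = (0.0000, 3.1515, -0.3939, -0.3939)

e_1 = a_1/‖a_1‖ = (0, -1, -4, -4)/5.7446 = (0.0000, -0.1741, -0.6963, -0.6963).
r_{12} = e_1·a_2 = -4.8742.
u_2 = a_2 + 4.8742·e_1 = (0.0000, 3.1515, -0.3939, -0.3939).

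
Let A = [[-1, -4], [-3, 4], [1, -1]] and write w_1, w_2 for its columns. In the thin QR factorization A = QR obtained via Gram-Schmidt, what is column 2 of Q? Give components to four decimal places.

q_2 = (-0.9516, 0.3052, -0.0359)

w_1 = (-1, -3, 1); ‖w_1‖ = 3.3166, so q_1 = (-0.3015, -0.9045, 0.3015).
q_1·w_2 = (-0.3015)·(-4) + (-0.9045)·4 + 0.3015·(-1) = -2.7136.
u_2 = w_2 + 2.7136·q_1 = (-4.8182, 1.5455, -0.1818).
‖u_2‖ = 5.0632, so q_2 = (-0.9516, 0.3052, -0.0359).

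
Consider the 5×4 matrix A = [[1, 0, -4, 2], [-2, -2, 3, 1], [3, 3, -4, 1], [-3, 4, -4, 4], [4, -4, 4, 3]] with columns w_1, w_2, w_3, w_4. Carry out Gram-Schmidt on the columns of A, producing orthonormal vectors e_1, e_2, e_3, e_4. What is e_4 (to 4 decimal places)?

e_4 = (0.0573, 0.2994, 0.0703, 0.7183, 0.6214)

e_1 = w_1/‖w_1‖ = (1, -2, 3, -3, 4)/6.2450 = (0.1601, -0.3203, 0.4804, -0.4804, 0.6405).
r_{12} = e_1·w_2 = -2.4019.
u_2 = w_2 + 2.4019·e_1 = (0.3846, -2.7692, 4.1538, 2.8462, -2.4615).
‖u_2‖ = 6.2634, so e_2 = (0.0614, -0.4421, 0.6632, 0.4544, -0.3930).
r_{13} = e_1·w_3 = 0.9608; r_{23} = e_2·w_3 = -7.6144.
u_3 = w_3 − 0.9608·e_1 + 7.6144·e_2 = (-3.6863, -0.0588, 0.5882, -0.0784, 0.3922).
‖u_3‖ = 3.7547, so e_3 = (-0.9818, -0.0157, 0.1567, -0.0209, 0.1044).
r_{14} = e_1·w_4 = 0.4804; r_{24} = e_2·w_4 = 0.9825; r_{34} = e_3·w_4 = -1.5928.
u_4 = w_4 − 0.4804·e_1 − 0.9825·e_2 + 1.5928·e_3 = (0.2990, 1.5633, 0.3672, 3.7510, 3.2448).
‖u_4‖ = 5.2218, so e_4 = (0.0573, 0.2994, 0.0703, 0.7183, 0.6214).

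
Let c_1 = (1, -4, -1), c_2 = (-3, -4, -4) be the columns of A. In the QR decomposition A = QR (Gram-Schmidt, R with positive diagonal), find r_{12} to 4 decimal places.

r_{12} = 4.0069

e_1 = c_1/‖c_1‖ = (1, -4, -1)/4.2426 = (0.2357, -0.9428, -0.2357).
r_{12} = e_1·c_2 = 4.0069.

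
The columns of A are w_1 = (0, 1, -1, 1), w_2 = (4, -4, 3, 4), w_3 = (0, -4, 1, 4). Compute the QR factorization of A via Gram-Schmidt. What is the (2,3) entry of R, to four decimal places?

w_1 = (0, 1, -1, 1); ‖w_1‖ = 1.7321, so e_1 = (0.0000, 0.5774, -0.5774, 0.5774).
e_1·w_2 = 0.0000·4 + 0.5774·(-4) + (-0.5774)·3 + 0.5774·4 = -1.7321.
u_2 = w_2 + 1.7321·e_1 = (4.0000, -3.0000, 2.0000, 5.0000).
‖u_2‖ = 7.3485, so e_2 = (0.5443, -0.4082, 0.2722, 0.6804).
r_{23} = e_2·w_3 = 4.6268.

r_{23} = 4.6268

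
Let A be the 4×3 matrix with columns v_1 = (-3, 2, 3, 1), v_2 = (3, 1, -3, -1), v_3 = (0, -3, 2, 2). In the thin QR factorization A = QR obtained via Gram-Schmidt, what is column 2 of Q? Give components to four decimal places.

v_1 = (-3, 2, 3, 1); ‖v_1‖ = 4.7958, so q_1 = (-0.6255, 0.4170, 0.6255, 0.2085).
q_1·v_2 = (-0.6255)·3 + 0.4170·1 + 0.6255·(-3) + 0.2085·(-1) = -3.5447.
u_2 = v_2 + 3.5447·q_1 = (0.7826, 2.4783, -0.7826, -0.2609).
‖u_2‖ = 2.7267, so q_2 = (0.2870, 0.9089, -0.2870, -0.0957).

q_2 = (0.2870, 0.9089, -0.2870, -0.0957)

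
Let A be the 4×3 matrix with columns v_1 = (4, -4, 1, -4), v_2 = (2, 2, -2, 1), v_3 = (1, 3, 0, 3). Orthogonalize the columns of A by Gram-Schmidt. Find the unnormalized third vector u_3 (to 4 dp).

v_1 = (4, -4, 1, -4); ‖v_1‖ = 7.0000, so e_1 = (0.5714, -0.5714, 0.1429, -0.5714).
e_1·v_2 = 0.5714·2 + (-0.5714)·2 + 0.1429·(-2) + (-0.5714)·1 = -0.8571.
u_2 = v_2 + 0.8571·e_1 = (2.4898, 1.5102, -1.8776, 0.5102).
‖u_2‖ = 3.5022, so e_2 = (0.7109, 0.4312, -0.5361, 0.1457).
e_1·v_3 = 0.5714·1 + (-0.5714)·3 + 0.1429·0 + (-0.5714)·3 = -2.8571; e_2·v_3 = 0.7109·1 + 0.4312·3 + (-0.5361)·0 + 0.1457·3 = 2.4416.
u_3 = v_3 + 2.8571·e_1 − 2.4416·e_2 = (0.8968, 0.3145, 1.7171, 1.0116).

u_3 = (0.8968, 0.3145, 1.7171, 1.0116)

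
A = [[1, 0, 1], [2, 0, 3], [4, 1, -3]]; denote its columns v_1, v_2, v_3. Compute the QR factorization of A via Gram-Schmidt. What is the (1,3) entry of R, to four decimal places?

r_{13} = -1.0911

v_1 = (1, 2, 4); ‖v_1‖ = 4.5826, so q_1 = (0.2182, 0.4364, 0.8729).
r_{13} = q_1·v_3 = -1.0911.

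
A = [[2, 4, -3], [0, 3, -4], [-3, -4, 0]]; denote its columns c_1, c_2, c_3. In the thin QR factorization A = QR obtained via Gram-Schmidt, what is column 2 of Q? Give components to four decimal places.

c_1 = (2, 0, -3); ‖c_1‖ = 3.6056, so q_1 = (0.5547, 0.0000, -0.8321).
q_1·c_2 = 0.5547·4 + 0.0000·3 + (-0.8321)·(-4) = 5.5470.
u_2 = c_2 − 5.5470·q_1 = (0.9231, 3.0000, 0.6154).
‖u_2‖ = 3.1986, so q_2 = (0.2886, 0.9379, 0.1924).

q_2 = (0.2886, 0.9379, 0.1924)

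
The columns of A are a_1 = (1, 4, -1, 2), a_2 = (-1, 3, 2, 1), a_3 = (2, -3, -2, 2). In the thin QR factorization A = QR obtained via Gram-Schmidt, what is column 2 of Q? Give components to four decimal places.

e_2 = (-0.4867, 0.3244, 0.8111, 0.0000)

e_1 = a_1/‖a_1‖ = (1, 4, -1, 2)/4.6904 = (0.2132, 0.8528, -0.2132, 0.4264).
r_{12} = e_1·a_2 = 2.3452.
u_2 = a_2 − 2.3452·e_1 = (-1.5000, 1.0000, 2.5000, 0.0000).
‖u_2‖ = 3.0822, so e_2 = (-0.4867, 0.3244, 0.8111, 0.0000).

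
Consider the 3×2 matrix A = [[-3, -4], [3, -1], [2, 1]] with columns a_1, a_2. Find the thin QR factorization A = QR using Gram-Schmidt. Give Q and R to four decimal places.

Q = [[-0.6396, -0.7071], [0.6396, -0.7071], [0.4264, 0.0000]], R = [[4.6904, 2.3452], [0.0000, 3.5355]]

a_1 = (-3, 3, 2); ‖a_1‖ = 4.6904, so e_1 = (-0.6396, 0.6396, 0.4264).
e_1·a_2 = (-0.6396)·(-4) + 0.6396·(-1) + 0.4264·1 = 2.3452.
u_2 = a_2 − 2.3452·e_1 = (-2.5000, -2.5000, 0.0000).
‖u_2‖ = 3.5355, so e_2 = (-0.7071, -0.7071, 0.0000).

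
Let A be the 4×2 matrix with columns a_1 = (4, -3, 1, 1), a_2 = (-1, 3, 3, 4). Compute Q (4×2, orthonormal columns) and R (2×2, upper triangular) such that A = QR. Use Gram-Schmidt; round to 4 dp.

Q = [[0.7698, -0.0191], [-0.5774, 0.4021], [0.1925, 0.5553], [0.1925, 0.7277]], R = [[5.1962, -1.1547], [0.0000, 5.8023]]

a_1 = (4, -3, 1, 1); ‖a_1‖ = 5.1962, so e_1 = (0.7698, -0.5774, 0.1925, 0.1925).
e_1·a_2 = 0.7698·(-1) + (-0.5774)·3 + 0.1925·3 + 0.1925·4 = -1.1547.
u_2 = a_2 + 1.1547·e_1 = (-0.1111, 2.3333, 3.2222, 4.2222).
‖u_2‖ = 5.8023, so e_2 = (-0.0191, 0.4021, 0.5553, 0.7277).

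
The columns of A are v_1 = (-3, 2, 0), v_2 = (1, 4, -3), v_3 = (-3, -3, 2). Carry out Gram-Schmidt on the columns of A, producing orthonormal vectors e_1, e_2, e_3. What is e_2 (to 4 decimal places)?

v_1 = (-3, 2, 0); ‖v_1‖ = 3.6056, so e_1 = (-0.8321, 0.5547, 0.0000).
e_1·v_2 = (-0.8321)·1 + 0.5547·4 + 0.0000·(-3) = 1.3868.
u_2 = v_2 − 1.3868·e_1 = (2.1538, 3.2308, -3.0000).
‖u_2‖ = 4.9068, so e_2 = (0.4389, 0.6584, -0.6114).

e_2 = (0.4389, 0.6584, -0.6114)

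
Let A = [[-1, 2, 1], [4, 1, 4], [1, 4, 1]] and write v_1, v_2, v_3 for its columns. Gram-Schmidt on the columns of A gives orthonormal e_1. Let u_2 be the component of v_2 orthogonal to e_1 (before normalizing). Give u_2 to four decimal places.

u_2 = (2.3333, -0.3333, 3.6667)

v_1 = (-1, 4, 1); ‖v_1‖ = 4.2426, so e_1 = (-0.2357, 0.9428, 0.2357).
e_1·v_2 = (-0.2357)·2 + 0.9428·1 + 0.2357·4 = 1.4142.
u_2 = v_2 − 1.4142·e_1 = (2.3333, -0.3333, 3.6667).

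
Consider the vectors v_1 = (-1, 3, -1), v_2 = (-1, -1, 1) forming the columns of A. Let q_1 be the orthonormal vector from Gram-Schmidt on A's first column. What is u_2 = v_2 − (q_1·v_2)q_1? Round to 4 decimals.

v_1 = (-1, 3, -1); ‖v_1‖ = 3.3166, so q_1 = (-0.3015, 0.9045, -0.3015).
q_1·v_2 = (-0.3015)·(-1) + 0.9045·(-1) + (-0.3015)·1 = -0.9045.
u_2 = v_2 + 0.9045·q_1 = (-1.2727, -0.1818, 0.7273).

u_2 = (-1.2727, -0.1818, 0.7273)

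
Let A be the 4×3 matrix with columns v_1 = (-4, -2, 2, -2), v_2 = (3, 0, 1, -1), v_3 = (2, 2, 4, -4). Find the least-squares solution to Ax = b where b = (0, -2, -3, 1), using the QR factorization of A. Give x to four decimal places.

x = (0.2000, 0.8000, -0.8000)

v_1 = (-4, -2, 2, -2); ‖v_1‖ = 5.2915, so q_1 = (-0.7559, -0.3780, 0.3780, -0.3780).
q_1·v_2 = (-0.7559)·3 + (-0.3780)·0 + 0.3780·1 + (-0.3780)·(-1) = -1.5119.
u_2 = v_2 + 1.5119·q_1 = (1.8571, -0.5714, 1.5714, -1.5714).
‖u_2‖ = 2.9520, so q_2 = (0.6291, -0.1936, 0.5323, -0.5323).
q_1·v_3 = (-0.7559)·2 + (-0.3780)·2 + 0.3780·4 + (-0.3780)·(-4) = 0.7559; q_2·v_3 = 0.6291·2 + (-0.1936)·2 + 0.5323·4 + (-0.5323)·(-4) = 5.1297.
u_3 = v_3 − 0.7559·q_1 − 5.1297·q_2 = (-0.6557, 3.2787, 0.9836, -0.9836).
‖u_3‖ = 3.6214, so q_3 = (-0.1811, 0.9054, 0.2716, -0.2716).
Qᵀb = (-0.7559, -1.7422, -2.8971).
Back-substitute: x_3 = -2.8971/3.6214 = -0.8000.
x_2 = (-1.7422 − 5.1297·(-0.8000))/2.9520 = 0.8000.
x_1 = (-0.7559 + 1.5119·0.8000 − 0.7559·(-0.8000))/5.2915 = 0.2000.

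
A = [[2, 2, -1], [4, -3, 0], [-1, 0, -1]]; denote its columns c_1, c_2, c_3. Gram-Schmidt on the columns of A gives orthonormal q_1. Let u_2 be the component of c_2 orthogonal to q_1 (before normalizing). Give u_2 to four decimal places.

u_2 = (2.7619, -1.4762, -0.3810)

c_1 = (2, 4, -1); ‖c_1‖ = 4.5826, so q_1 = (0.4364, 0.8729, -0.2182).
q_1·c_2 = 0.4364·2 + 0.8729·(-3) + (-0.2182)·0 = -1.7457.
u_2 = c_2 + 1.7457·q_1 = (2.7619, -1.4762, -0.3810).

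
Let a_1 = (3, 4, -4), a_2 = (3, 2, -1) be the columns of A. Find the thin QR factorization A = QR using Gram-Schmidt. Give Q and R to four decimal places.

Q = [[0.4685, 0.8125], [0.6247, -0.0271], [-0.6247, 0.5823]], R = [[6.4031, 3.2796], [0.0000, 1.8011]]

a_1 = (3, 4, -4); ‖a_1‖ = 6.4031, so e_1 = (0.4685, 0.6247, -0.6247).
e_1·a_2 = 0.4685·3 + 0.6247·2 + (-0.6247)·(-1) = 3.2796.
u_2 = a_2 − 3.2796·e_1 = (1.4634, -0.0488, 1.0488).
‖u_2‖ = 1.8011, so e_2 = (0.8125, -0.0271, 0.5823).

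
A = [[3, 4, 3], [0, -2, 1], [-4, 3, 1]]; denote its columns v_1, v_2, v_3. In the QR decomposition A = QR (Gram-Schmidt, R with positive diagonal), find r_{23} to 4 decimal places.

r_{23} = 2.4140

v_1 = (3, 0, -4); ‖v_1‖ = 5.0000, so q_1 = (0.6000, 0.0000, -0.8000).
q_1·v_2 = 0.6000·4 + 0.0000·(-2) + (-0.8000)·3 = 0.0000.
u_2 = v_2 + 0.0000·q_1 = (4.0000, -2.0000, 3.0000).
‖u_2‖ = 5.3852, so q_2 = (0.7428, -0.3714, 0.5571).
r_{23} = q_2·v_3 = 2.4140.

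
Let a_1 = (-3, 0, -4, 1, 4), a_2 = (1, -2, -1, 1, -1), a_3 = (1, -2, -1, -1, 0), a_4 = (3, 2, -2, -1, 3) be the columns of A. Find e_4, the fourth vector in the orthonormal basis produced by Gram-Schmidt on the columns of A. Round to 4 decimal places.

e_4 = (0.7871, 0.4535, -0.2646, 0.1448, 0.2896)

e_1 = a_1/‖a_1‖ = (-3, 0, -4, 1, 4)/6.4807 = (-0.4629, 0.0000, -0.6172, 0.1543, 0.6172).
r_{12} = e_1·a_2 = -0.3086.
u_2 = a_2 + 0.3086·e_1 = (0.8571, -2.0000, -1.1905, 1.0476, -0.8095).
‖u_2‖ = 2.8115, so e_2 = (0.3049, -0.7114, -0.4234, 0.3726, -0.2879).
r_{13} = e_1·a_3 = 0.0000; r_{23} = e_2·a_3 = 1.7784.
u_3 = a_3 − 0.0000·e_1 − 1.7784·e_2 = (0.4578, -0.7349, -0.2470, -1.6627, 0.5120).
‖u_3‖ = 1.9589, so e_3 = (0.2337, -0.3752, -0.1261, -0.8488, 0.2614).
r_{14} = e_1·a_4 = 1.5430; r_{24} = e_2·a_4 = -0.8977; r_{34} = e_3·a_4 = 1.8359.
u_4 = a_4 − 1.5430·e_1 + 0.8977·e_2 − 1.8359·e_3 = (3.5589, 2.0502, -1.1962, 0.6546, 1.3093).
‖u_4‖ = 4.5214, so e_4 = (0.7871, 0.4535, -0.2646, 0.1448, 0.2896).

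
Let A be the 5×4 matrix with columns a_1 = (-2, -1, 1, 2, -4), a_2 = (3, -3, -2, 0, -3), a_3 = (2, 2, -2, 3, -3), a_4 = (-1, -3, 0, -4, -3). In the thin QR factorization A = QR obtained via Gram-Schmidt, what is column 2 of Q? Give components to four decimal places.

q_1 = a_1/‖a_1‖ = (-2, -1, 1, 2, -4)/5.0990 = (-0.3922, -0.1961, 0.1961, 0.3922, -0.7845).
r_{12} = q_1·a_2 = 1.3728.
u_2 = a_2 − 1.3728·q_1 = (3.5385, -2.7308, -2.2692, -0.5385, -1.9231).
‖u_2‖ = 5.3959, so q_2 = (0.6558, -0.5061, -0.4205, -0.0998, -0.3564).

q_2 = (0.6558, -0.5061, -0.4205, -0.0998, -0.3564)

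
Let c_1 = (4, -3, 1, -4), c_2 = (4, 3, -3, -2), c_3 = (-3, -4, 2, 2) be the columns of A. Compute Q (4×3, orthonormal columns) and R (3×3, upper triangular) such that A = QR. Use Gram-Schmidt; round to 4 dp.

c_1 = (4, -3, 1, -4); ‖c_1‖ = 6.4807, so e_1 = (0.6172, -0.4629, 0.1543, -0.6172).
e_1·c_2 = 0.6172·4 + (-0.4629)·3 + 0.1543·(-3) + (-0.6172)·(-2) = 1.8516.
u_2 = c_2 − 1.8516·e_1 = (2.8571, 3.8571, -3.2857, -0.8571).
‖u_2‖ = 5.8797, so e_2 = (0.4859, 0.6560, -0.5588, -0.1458).
e_1·c_3 = 0.6172·(-3) + (-0.4629)·(-4) + 0.1543·2 + (-0.6172)·2 = -0.9258; e_2·c_3 = 0.4859·(-3) + 0.6560·(-4) + (-0.5588)·2 + (-0.1458)·2 = -5.4910.
u_3 = c_3 + 0.9258·e_1 + 5.4910·e_2 = (0.2397, -0.8264, -0.9256, 0.6281).
‖u_3‖ = 1.4113, so e_3 = (0.1698, -0.5856, -0.6559, 0.4451).

Q = [[0.6172, 0.4859, 0.1698], [-0.4629, 0.6560, -0.5856], [0.1543, -0.5588, -0.6559], [-0.6172, -0.1458, 0.4451]], R = [[6.4807, 1.8516, -0.9258], [0.0000, 5.8797, -5.4910], [0.0000, 0.0000, 1.4113]]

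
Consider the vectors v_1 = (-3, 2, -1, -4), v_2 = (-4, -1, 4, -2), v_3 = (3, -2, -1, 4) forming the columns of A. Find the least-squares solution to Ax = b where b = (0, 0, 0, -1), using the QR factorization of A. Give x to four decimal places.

x = (-0.0140, -0.0491, -0.1825)

v_1 = (-3, 2, -1, -4); ‖v_1‖ = 5.4772, so q_1 = (-0.5477, 0.3651, -0.1826, -0.7303).
q_1·v_2 = (-0.5477)·(-4) + 0.3651·(-1) + (-0.1826)·4 + (-0.7303)·(-2) = 2.5560.
u_2 = v_2 − 2.5560·q_1 = (-2.6000, -1.9333, 4.4667, -0.1333).
‖u_2‖ = 5.5197, so q_2 = (-0.4710, -0.3503, 0.8092, -0.0242).
q_1·v_3 = (-0.5477)·3 + 0.3651·(-2) + (-0.1826)·(-1) + (-0.7303)·4 = -5.1121; q_2·v_3 = (-0.4710)·3 + (-0.3503)·(-2) + 0.8092·(-1) + (-0.0242)·4 = -1.6185.
u_3 = v_3 + 5.1121·q_1 + 1.6185·q_2 = (-0.5624, -0.7002, -0.6236, 0.2276).
‖u_3‖ = 1.1168, so q_3 = (-0.5035, -0.6270, -0.5584, 0.2038).
Qᵀb = (0.7303, 0.0242, -0.2038).
Back-substitute: x_3 = -0.2038/1.1168 = -0.1825.
x_2 = (0.0242 + 1.6185·(-0.1825))/5.5197 = -0.0491.
x_1 = (0.7303 − 2.5560·(-0.0491) + 5.1121·(-0.1825))/5.4772 = -0.0140.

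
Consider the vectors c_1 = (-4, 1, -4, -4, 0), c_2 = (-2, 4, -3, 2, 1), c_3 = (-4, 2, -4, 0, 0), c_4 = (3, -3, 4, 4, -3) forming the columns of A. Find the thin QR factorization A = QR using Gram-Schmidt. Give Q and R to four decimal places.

e_1 = c_1/‖c_1‖ = (-4, 1, -4, -4, 0)/7.0000 = (-0.5714, 0.1429, -0.5714, -0.5714, 0.0000).
r_{12} = e_1·c_2 = 2.2857.
u_2 = c_2 − 2.2857·e_1 = (-0.6939, 3.6735, -1.6939, 3.3061, 1.0000).
‖u_2‖ = 5.3643, so e_2 = (-0.1294, 0.6848, -0.3158, 0.6163, 0.1864).
r_{13} = e_1·c_3 = 4.8571; r_{23} = e_2·c_3 = 3.1501.
u_3 = c_3 − 4.8571·e_1 − 3.1501·e_2 = (-0.8170, -0.8511, -0.2298, 0.8340, -0.5872).
‖u_3‖ = 1.5764, so e_3 = (-0.5183, -0.5399, -0.1458, 0.5291, -0.3725).
r_{14} = e_1·c_4 = -6.7143; r_{24} = e_2·c_4 = -1.7995; r_{34} = e_3·c_4 = 2.7155.
u_4 = c_4 + 6.7143·e_1 + 1.7995·e_2 − 2.7155·e_3 = (0.3379, 0.6575, -0.0091, -0.1644, -1.6530).
‖u_4‖ = 1.8182, so e_4 = (0.1858, 0.3616, -0.0050, -0.0904, -0.9091).

Q = [[-0.5714, -0.1294, -0.5183, 0.1858], [0.1429, 0.6848, -0.5399, 0.3616], [-0.5714, -0.3158, -0.1458, -0.0050], [-0.5714, 0.6163, 0.5291, -0.0904], [0.0000, 0.1864, -0.3725, -0.9091]], R = [[7.0000, 2.2857, 4.8571, -6.7143], [0.0000, 5.3643, 3.1501, -1.7995], [0.0000, 0.0000, 1.5764, 2.7155], [0.0000, 0.0000, 0.0000, 1.8182]]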